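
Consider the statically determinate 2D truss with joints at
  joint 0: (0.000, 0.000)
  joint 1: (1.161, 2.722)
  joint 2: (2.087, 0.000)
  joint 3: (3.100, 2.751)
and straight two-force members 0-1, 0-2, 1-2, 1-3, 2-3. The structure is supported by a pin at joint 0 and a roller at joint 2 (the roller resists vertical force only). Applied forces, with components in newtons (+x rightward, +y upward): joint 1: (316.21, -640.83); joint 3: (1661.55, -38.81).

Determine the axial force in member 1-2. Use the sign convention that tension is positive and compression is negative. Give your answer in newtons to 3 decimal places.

N=4 nodes, M=5 members, R=3 reactions → 2N=8, M+R=8
member 0 (0-1): L=2.9593, (cx,cy)=(0.3923,0.9198)
member 1 (0-2): L=2.0870, (cx,cy)=(1.0000,0.0000)
member 2 (1-2): L=2.8752, (cx,cy)=(0.3221,-0.9467)
member 3 (1-3): L=1.9392, (cx,cy)=(0.9999,0.0150)
member 4 (2-3): L=2.9316, (cx,cy)=(0.3455,0.9384)
solve A·x = −loads:
  F[0-1] = +2540.8220 N (tension)
  F[0-2] = +980.9240 N (tension)
  F[1-2] = -3118.9231 N (compression)
  F[1-3] = +1685.3099 N (tension)
  F[2-3] = -68.2149 N (compression)
  Rx@0 = -1977.7600 N
  Ry@0 = -2337.1124 N
  Ry@2 = +3016.7524 N

-3118.923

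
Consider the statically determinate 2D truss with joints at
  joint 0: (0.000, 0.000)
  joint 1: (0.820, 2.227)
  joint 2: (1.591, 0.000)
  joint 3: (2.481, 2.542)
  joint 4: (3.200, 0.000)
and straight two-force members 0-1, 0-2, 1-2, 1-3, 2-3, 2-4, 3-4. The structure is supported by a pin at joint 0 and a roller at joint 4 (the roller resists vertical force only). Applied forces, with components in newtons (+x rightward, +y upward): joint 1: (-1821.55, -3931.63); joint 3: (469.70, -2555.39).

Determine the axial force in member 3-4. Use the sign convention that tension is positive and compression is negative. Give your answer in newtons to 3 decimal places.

-2176.296

N=5 nodes, M=7 members, R=3 reactions → 2N=10, M+R=10
member 0 (0-1): L=2.3732, (cx,cy)=(0.3455,0.9384)
member 1 (0-2): L=1.5910, (cx,cy)=(1.0000,0.0000)
member 2 (1-2): L=2.3567, (cx,cy)=(0.3272,-0.9450)
member 3 (1-3): L=1.6906, (cx,cy)=(0.9825,0.1863)
member 4 (2-3): L=2.6933, (cx,cy)=(0.3304,0.9438)
member 5 (2-4): L=1.6090, (cx,cy)=(1.0000,0.0000)
member 6 (3-4): L=2.6417, (cx,cy)=(0.2722,-0.9622)
solve A·x = −loads:
  F[0-1] = -4681.2066 N (compression)
  F[0-2] = +265.6455 N (tension)
  F[1-2] = +496.4667 N (tension)
  F[1-3] = +42.3754 N (tension)
  F[2-3] = -497.0702 N (compression)
  F[2-4] = +592.3233 N (tension)
  F[3-4] = -2176.2962 N (compression)
  Rx@0 = +1351.8500 N
  Ry@0 = +4392.8810 N
  Ry@4 = +2094.1390 N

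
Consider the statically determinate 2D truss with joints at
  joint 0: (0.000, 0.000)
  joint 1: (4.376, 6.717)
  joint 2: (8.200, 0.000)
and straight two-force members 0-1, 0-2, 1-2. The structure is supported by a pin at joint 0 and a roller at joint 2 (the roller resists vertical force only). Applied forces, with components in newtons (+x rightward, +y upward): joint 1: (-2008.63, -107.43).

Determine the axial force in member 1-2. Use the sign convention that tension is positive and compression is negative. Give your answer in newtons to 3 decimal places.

N=3 nodes, M=3 members, R=3 reactions → 2N=6, M+R=6
member 0 (0-1): L=8.0167, (cx,cy)=(0.5459,0.8379)
member 1 (0-2): L=8.2000, (cx,cy)=(1.0000,0.0000)
member 2 (1-2): L=7.7292, (cx,cy)=(0.4947,-0.8690)
solve A·x = −loads:
  F[0-1] = -2023.5225 N (compression)
  F[0-2] = -904.0688 N (compression)
  F[1-2] = +1827.3431 N (tension)
  Rx@0 = +2008.6300 N
  Ry@0 = +1695.4610 N
  Ry@2 = -1588.0310 N

1827.343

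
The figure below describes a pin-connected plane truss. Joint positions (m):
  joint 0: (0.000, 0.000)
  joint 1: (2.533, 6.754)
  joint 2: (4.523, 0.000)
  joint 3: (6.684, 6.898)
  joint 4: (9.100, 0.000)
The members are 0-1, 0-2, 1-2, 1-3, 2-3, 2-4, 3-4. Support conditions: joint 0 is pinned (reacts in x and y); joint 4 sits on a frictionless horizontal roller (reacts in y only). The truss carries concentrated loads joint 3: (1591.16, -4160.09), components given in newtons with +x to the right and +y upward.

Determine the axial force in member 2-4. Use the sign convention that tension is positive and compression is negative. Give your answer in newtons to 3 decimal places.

1492.660

N=5 nodes, M=7 members, R=3 reactions → 2N=10, M+R=10
member 0 (0-1): L=7.2134, (cx,cy)=(0.3512,0.9363)
member 1 (0-2): L=4.5230, (cx,cy)=(1.0000,0.0000)
member 2 (1-2): L=7.0411, (cx,cy)=(0.2826,-0.9592)
member 3 (1-3): L=4.1535, (cx,cy)=(0.9994,0.0347)
member 4 (2-3): L=7.2286, (cx,cy)=(0.2990,0.9543)
member 5 (2-4): L=4.5770, (cx,cy)=(1.0000,0.0000)
member 6 (3-4): L=7.3089, (cx,cy)=(0.3306,-0.9438)
solve A·x = −loads:
  F[0-1] = +108.5670 N (tension)
  F[0-2] = +1553.0363 N (tension)
  F[1-2] = -103.5368 N (compression)
  F[1-3] = +67.4266 N (tension)
  F[2-3] = +104.0751 N (tension)
  F[2-4] = +1492.6604 N (tension)
  F[3-4] = -4515.5831 N (compression)
  Rx@0 = -1591.1600 N
  Ry@0 = -101.6532 N
  Ry@4 = +4261.7432 N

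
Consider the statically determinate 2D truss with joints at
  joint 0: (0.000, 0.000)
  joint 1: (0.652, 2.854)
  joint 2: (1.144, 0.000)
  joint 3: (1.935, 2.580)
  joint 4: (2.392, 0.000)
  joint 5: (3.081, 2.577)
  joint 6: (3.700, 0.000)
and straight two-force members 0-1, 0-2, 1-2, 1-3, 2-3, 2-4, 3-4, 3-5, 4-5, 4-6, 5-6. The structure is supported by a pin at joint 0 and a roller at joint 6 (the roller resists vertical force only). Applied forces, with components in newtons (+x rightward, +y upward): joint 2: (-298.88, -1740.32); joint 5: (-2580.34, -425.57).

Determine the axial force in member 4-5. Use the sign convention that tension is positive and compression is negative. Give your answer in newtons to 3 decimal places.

N=7 nodes, M=11 members, R=3 reactions → 2N=14, M+R=14
member 0 (0-1): L=2.9275, (cx,cy)=(0.2227,0.9749)
member 1 (0-2): L=1.1440, (cx,cy)=(1.0000,0.0000)
member 2 (1-2): L=2.8961, (cx,cy)=(0.1699,-0.9855)
member 3 (1-3): L=1.3119, (cx,cy)=(0.9779,-0.2089)
member 4 (2-3): L=2.6985, (cx,cy)=(0.2931,0.9561)
member 5 (2-4): L=1.2480, (cx,cy)=(1.0000,0.0000)
member 6 (3-4): L=2.6202, (cx,cy)=(0.1744,-0.9847)
member 7 (3-5): L=1.1460, (cx,cy)=(1.0000,-0.0026)
member 8 (4-5): L=2.6675, (cx,cy)=(0.2583,0.9661)
member 9 (4-6): L=1.3080, (cx,cy)=(1.0000,0.0000)
member 10 (5-6): L=2.6503, (cx,cy)=(0.2336,-0.9723)
solve A·x = −loads:
  F[0-1] = -3149.7088 N (compression)
  F[0-2] = -2177.7373 N (compression)
  F[1-2] = +3392.8223 N (tension)
  F[1-3] = -1306.6842 N (compression)
  F[2-3] = -1676.8398 N (compression)
  F[2-4] = -810.9528 N (compression)
  F[3-4] = +1356.3215 N (tension)
  F[3-5] = -2005.9592 N (compression)
  F[4-5] = -1382.4425 N (compression)
  F[4-6] = -217.3131 N (compression)
  F[5-6] = +930.4440 N (tension)
  Rx@0 = +2879.2200 N
  Ry@0 = +3070.6005 N
  Ry@6 = -904.7105 N

-1382.442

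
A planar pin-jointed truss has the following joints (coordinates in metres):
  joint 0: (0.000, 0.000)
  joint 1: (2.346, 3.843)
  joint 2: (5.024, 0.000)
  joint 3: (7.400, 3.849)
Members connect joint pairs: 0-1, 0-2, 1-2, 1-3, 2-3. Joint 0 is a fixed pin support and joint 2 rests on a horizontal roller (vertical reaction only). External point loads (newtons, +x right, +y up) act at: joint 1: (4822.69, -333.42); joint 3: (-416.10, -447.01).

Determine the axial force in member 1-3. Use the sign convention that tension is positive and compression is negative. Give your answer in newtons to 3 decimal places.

-140.262

N=4 nodes, M=5 members, R=3 reactions → 2N=8, M+R=8
member 0 (0-1): L=4.5025, (cx,cy)=(0.5210,0.8535)
member 1 (0-2): L=5.0240, (cx,cy)=(1.0000,0.0000)
member 2 (1-2): L=4.6841, (cx,cy)=(0.5717,-0.8204)
member 3 (1-3): L=5.0540, (cx,cy)=(1.0000,0.0012)
member 4 (2-3): L=4.5233, (cx,cy)=(0.5253,0.8509)
solve A·x = −loads:
  F[0-1] = +3988.0393 N (tension)
  F[0-2] = +2328.6393 N (tension)
  F[1-2] = -4555.4533 N (compression)
  F[1-3] = -140.2622 N (compression)
  F[2-3] = -525.1244 N (compression)
  Rx@0 = -4406.5900 N
  Ry@0 = -3403.9064 N
  Ry@2 = +4184.3364 N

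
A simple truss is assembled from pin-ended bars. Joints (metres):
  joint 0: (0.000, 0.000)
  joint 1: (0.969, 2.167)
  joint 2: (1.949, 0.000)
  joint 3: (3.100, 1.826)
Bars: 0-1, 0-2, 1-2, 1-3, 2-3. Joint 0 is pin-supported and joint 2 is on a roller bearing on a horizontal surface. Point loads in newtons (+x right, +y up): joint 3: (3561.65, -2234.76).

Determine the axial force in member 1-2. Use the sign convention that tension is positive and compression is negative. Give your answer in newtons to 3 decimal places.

-5903.600

N=4 nodes, M=5 members, R=3 reactions → 2N=8, M+R=8
member 0 (0-1): L=2.3738, (cx,cy)=(0.4082,0.9129)
member 1 (0-2): L=1.9490, (cx,cy)=(1.0000,0.0000)
member 2 (1-2): L=2.3783, (cx,cy)=(0.4121,-0.9112)
member 3 (1-3): L=2.1581, (cx,cy)=(0.9874,-0.1580)
member 4 (2-3): L=2.1585, (cx,cy)=(0.5332,0.8460)
solve A·x = −loads:
  F[0-1] = +5100.9900 N (tension)
  F[0-2] = +1479.3799 N (tension)
  F[1-2] = -5903.5995 N (compression)
  F[1-3] = +4572.3453 N (tension)
  F[2-3] = -1787.6575 N (compression)
  Rx@0 = -3561.6500 N
  Ry@0 = -4656.6350 N
  Ry@2 = +6891.3950 N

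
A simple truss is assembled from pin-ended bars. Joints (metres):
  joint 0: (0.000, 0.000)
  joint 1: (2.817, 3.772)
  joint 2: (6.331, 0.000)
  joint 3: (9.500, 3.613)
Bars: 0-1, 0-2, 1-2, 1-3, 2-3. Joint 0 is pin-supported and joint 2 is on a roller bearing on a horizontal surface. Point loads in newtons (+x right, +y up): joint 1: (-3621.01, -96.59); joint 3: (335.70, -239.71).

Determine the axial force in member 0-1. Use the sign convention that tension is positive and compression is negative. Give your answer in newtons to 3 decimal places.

-2370.677

N=4 nodes, M=5 members, R=3 reactions → 2N=8, M+R=8
member 0 (0-1): L=4.7078, (cx,cy)=(0.5984,0.8012)
member 1 (0-2): L=6.3310, (cx,cy)=(1.0000,0.0000)
member 2 (1-2): L=5.1552, (cx,cy)=(0.6816,-0.7317)
member 3 (1-3): L=6.6849, (cx,cy)=(0.9997,-0.0238)
member 4 (2-3): L=4.8059, (cx,cy)=(0.6594,0.7518)
solve A·x = −loads:
  F[0-1] = -2370.6768 N (compression)
  F[0-2] = -1866.7743 N (compression)
  F[1-2] = +2446.5709 N (tension)
  F[1-3] = +534.9435 N (tension)
  F[2-3] = -301.9280 N (compression)
  Rx@0 = +3285.3100 N
  Ry@0 = +1899.4380 N
  Ry@2 = -1563.1380 N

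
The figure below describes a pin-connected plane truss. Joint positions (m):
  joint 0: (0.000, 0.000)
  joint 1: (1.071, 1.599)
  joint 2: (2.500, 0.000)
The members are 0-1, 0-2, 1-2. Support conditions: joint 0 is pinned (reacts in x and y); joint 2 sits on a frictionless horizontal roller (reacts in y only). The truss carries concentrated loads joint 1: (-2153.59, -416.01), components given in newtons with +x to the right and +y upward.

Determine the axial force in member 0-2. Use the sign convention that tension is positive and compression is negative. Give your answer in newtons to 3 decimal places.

-1071.721

N=3 nodes, M=3 members, R=3 reactions → 2N=6, M+R=6
member 0 (0-1): L=1.9245, (cx,cy)=(0.5565,0.8308)
member 1 (0-2): L=2.5000, (cx,cy)=(1.0000,0.0000)
member 2 (1-2): L=2.1445, (cx,cy)=(0.6664,-0.7456)
solve A·x = −loads:
  F[0-1] = -1944.0680 N (compression)
  F[0-2] = -1071.7209 N (compression)
  F[1-2] = +1608.3247 N (tension)
  Rx@0 = +2153.5900 N
  Ry@0 = +1615.2275 N
  Ry@2 = -1199.2175 N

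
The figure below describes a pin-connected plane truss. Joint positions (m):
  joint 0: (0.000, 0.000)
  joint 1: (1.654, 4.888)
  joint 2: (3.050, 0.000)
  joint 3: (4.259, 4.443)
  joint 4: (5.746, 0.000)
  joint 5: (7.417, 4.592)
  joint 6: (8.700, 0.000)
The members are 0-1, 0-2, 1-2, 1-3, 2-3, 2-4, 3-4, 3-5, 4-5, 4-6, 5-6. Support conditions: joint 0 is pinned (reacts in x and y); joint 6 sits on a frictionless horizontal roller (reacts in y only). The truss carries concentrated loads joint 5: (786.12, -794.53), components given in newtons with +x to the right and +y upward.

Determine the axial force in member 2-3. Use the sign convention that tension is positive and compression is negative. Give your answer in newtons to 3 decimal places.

N=7 nodes, M=11 members, R=3 reactions → 2N=14, M+R=14
member 0 (0-1): L=5.1603, (cx,cy)=(0.3205,0.9472)
member 1 (0-2): L=3.0500, (cx,cy)=(1.0000,0.0000)
member 2 (1-2): L=5.0834, (cx,cy)=(0.2746,-0.9616)
member 3 (1-3): L=2.6427, (cx,cy)=(0.9857,-0.1684)
member 4 (2-3): L=4.6046, (cx,cy)=(0.2626,0.9649)
member 5 (2-4): L=2.6960, (cx,cy)=(1.0000,0.0000)
member 6 (3-4): L=4.6852, (cx,cy)=(0.3174,-0.9483)
member 7 (3-5): L=3.1615, (cx,cy)=(0.9989,0.0471)
member 8 (4-5): L=4.8866, (cx,cy)=(0.3420,0.9397)
member 9 (4-6): L=2.9540, (cx,cy)=(1.0000,0.0000)
member 10 (5-6): L=4.7679, (cx,cy)=(0.2691,-0.9631)
solve A·x = −loads:
  F[0-1] = +314.3412 N (tension)
  F[0-2] = +685.3653 N (tension)
  F[1-2] = -344.3619 N (compression)
  F[1-3] = +198.1518 N (tension)
  F[2-3] = +343.1627 N (tension)
  F[2-4] = +500.6947 N (tension)
  F[3-4] = -295.1288 N (compression)
  F[3-5] = +379.5150 N (tension)
  F[4-5] = +297.8243 N (tension)
  F[4-6] = +305.1837 N (tension)
  F[5-6] = -1134.1194 N (compression)
  Rx@0 = -786.1200 N
  Ry@0 = -297.7564 N
  Ry@6 = +1092.2864 N

343.163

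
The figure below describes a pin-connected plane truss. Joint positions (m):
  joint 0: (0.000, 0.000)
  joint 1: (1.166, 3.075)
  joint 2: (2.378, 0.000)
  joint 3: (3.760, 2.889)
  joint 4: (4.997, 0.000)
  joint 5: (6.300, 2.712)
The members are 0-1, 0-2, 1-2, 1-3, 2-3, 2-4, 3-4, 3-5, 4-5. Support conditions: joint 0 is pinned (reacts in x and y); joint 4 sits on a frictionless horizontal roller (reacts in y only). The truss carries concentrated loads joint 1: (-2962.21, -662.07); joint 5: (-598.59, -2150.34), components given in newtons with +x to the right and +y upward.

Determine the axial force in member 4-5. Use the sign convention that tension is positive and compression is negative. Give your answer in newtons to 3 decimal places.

-2353.148

N=6 nodes, M=9 members, R=3 reactions → 2N=12, M+R=12
member 0 (0-1): L=3.2886, (cx,cy)=(0.3546,0.9350)
member 1 (0-2): L=2.3780, (cx,cy)=(1.0000,0.0000)
member 2 (1-2): L=3.3052, (cx,cy)=(0.3667,-0.9303)
member 3 (1-3): L=2.6007, (cx,cy)=(0.9974,-0.0715)
member 4 (2-3): L=3.2025, (cx,cy)=(0.4315,0.9021)
member 5 (2-4): L=2.6190, (cx,cy)=(1.0000,0.0000)
member 6 (3-4): L=3.1427, (cx,cy)=(0.3936,-0.9193)
member 7 (3-5): L=2.5462, (cx,cy)=(0.9976,-0.0695)
member 8 (4-5): L=3.0088, (cx,cy)=(0.4331,0.9014)
solve A·x = −loads:
  F[0-1] = -2240.1181 N (compression)
  F[0-2] = -2766.5585 N (compression)
  F[1-2] = +1412.6092 N (tension)
  F[1-3] = +1654.2134 N (tension)
  F[2-3] = -1456.8393 N (compression)
  F[2-4] = -1619.8932 N (compression)
  F[3-4] = +1526.4387 N (tension)
  F[3-5] = +421.4982 N (tension)
  F[4-5] = -2353.1483 N (compression)
  Rx@0 = +3560.8000 N
  Ry@0 = +2094.5906 N
  Ry@4 = +717.8194 N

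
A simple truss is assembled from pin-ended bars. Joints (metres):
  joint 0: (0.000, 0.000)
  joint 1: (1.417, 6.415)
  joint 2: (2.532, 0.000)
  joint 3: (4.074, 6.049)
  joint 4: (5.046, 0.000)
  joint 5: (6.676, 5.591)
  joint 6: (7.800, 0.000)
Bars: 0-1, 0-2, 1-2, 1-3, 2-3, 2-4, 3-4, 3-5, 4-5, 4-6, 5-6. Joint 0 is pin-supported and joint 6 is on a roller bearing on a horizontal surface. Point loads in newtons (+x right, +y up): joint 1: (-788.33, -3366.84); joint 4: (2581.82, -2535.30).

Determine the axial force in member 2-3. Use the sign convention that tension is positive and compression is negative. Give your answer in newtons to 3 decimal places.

-1008.733

N=7 nodes, M=11 members, R=3 reactions → 2N=14, M+R=14
member 0 (0-1): L=6.5696, (cx,cy)=(0.2157,0.9765)
member 1 (0-2): L=2.5320, (cx,cy)=(1.0000,0.0000)
member 2 (1-2): L=6.5112, (cx,cy)=(0.1712,-0.9852)
member 3 (1-3): L=2.6821, (cx,cy)=(0.9906,-0.1365)
member 4 (2-3): L=6.2424, (cx,cy)=(0.2470,0.9690)
member 5 (2-4): L=2.5140, (cx,cy)=(1.0000,0.0000)
member 6 (3-4): L=6.1266, (cx,cy)=(0.1587,-0.9873)
member 7 (3-5): L=2.6420, (cx,cy)=(0.9849,-0.1734)
member 8 (4-5): L=5.8238, (cx,cy)=(0.2799,0.9600)
member 9 (4-6): L=2.7540, (cx,cy)=(1.0000,0.0000)
member 10 (5-6): L=5.7029, (cx,cy)=(0.1971,-0.9804)
solve A·x = −loads:
  F[0-1] = -4402.3259 N (compression)
  F[0-2] = +2743.0245 N (tension)
  F[1-2] = +992.1281 N (tension)
  F[1-3] = -334.2270 N (compression)
  F[2-3] = -1008.7329 N (compression)
  F[2-4] = +3162.0961 N (tension)
  F[3-4] = +1077.7508 N (tension)
  F[3-5] = -762.8132 N (compression)
  F[4-5] = +1532.4473 N (tension)
  F[4-6] = +322.3505 N (tension)
  F[5-6] = -1635.5171 N (compression)
  Rx@0 = -1793.4900 N
  Ry@0 = +4298.7042 N
  Ry@6 = +1603.4358 N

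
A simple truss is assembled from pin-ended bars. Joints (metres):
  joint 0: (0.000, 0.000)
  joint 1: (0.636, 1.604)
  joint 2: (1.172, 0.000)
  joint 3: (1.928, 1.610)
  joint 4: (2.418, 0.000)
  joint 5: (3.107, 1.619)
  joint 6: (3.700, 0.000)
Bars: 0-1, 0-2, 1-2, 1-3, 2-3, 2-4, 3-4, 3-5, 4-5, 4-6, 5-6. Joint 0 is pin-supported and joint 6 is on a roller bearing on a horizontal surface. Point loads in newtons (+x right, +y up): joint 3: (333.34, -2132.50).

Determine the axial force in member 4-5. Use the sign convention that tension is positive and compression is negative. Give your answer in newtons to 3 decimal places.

1373.562

N=7 nodes, M=11 members, R=3 reactions → 2N=14, M+R=14
member 0 (0-1): L=1.7255, (cx,cy)=(0.3686,0.9296)
member 1 (0-2): L=1.1720, (cx,cy)=(1.0000,0.0000)
member 2 (1-2): L=1.6912, (cx,cy)=(0.3169,-0.9484)
member 3 (1-3): L=1.2920, (cx,cy)=(1.0000,0.0046)
member 4 (2-3): L=1.7787, (cx,cy)=(0.4250,0.9052)
member 5 (2-4): L=1.2460, (cx,cy)=(1.0000,0.0000)
member 6 (3-4): L=1.6829, (cx,cy)=(0.2912,-0.9567)
member 7 (3-5): L=1.1790, (cx,cy)=(1.0000,0.0076)
member 8 (4-5): L=1.7595, (cx,cy)=(0.3916,0.9201)
member 9 (4-6): L=1.2820, (cx,cy)=(1.0000,0.0000)
member 10 (5-6): L=1.7242, (cx,cy)=(0.3439,-0.9390)
solve A·x = −loads:
  F[0-1] = -942.6146 N (compression)
  F[0-2] = +680.7794 N (tension)
  F[1-2] = +920.7456 N (tension)
  F[1-3] = -639.2649 N (compression)
  F[2-3] = -964.7613 N (compression)
  F[2-4] = +1382.6590 N (tension)
  F[3-4] = -1321.1103 N (compression)
  F[3-5] = -998.0314 N (compression)
  F[4-5] = +1373.5622 N (tension)
  F[4-6] = +460.1348 N (tension)
  F[5-6] = -1337.8701 N (compression)
  Rx@0 = -333.3400 N
  Ry@0 = +876.2466 N
  Ry@6 = +1256.2534 N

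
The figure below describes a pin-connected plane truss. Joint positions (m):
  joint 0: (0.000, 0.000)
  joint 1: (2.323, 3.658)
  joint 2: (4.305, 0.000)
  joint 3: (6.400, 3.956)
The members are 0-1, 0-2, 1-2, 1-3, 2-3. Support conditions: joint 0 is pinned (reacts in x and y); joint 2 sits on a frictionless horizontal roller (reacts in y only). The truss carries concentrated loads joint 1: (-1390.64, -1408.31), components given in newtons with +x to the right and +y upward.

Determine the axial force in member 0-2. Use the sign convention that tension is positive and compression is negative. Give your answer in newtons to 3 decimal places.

N=4 nodes, M=5 members, R=3 reactions → 2N=8, M+R=8
member 0 (0-1): L=4.3333, (cx,cy)=(0.5361,0.8442)
member 1 (0-2): L=4.3050, (cx,cy)=(1.0000,0.0000)
member 2 (1-2): L=4.1604, (cx,cy)=(0.4764,-0.8792)
member 3 (1-3): L=4.0879, (cx,cy)=(0.9973,0.0729)
member 4 (2-3): L=4.4765, (cx,cy)=(0.4680,0.8837)
solve A·x = −loads:
  F[0-1] = -2167.8457 N (compression)
  F[0-2] = -228.4929 N (compression)
  F[1-2] = +479.6326 N (tension)
  F[1-3] = +0.0000 N (tension)
  F[2-3] = -0.0000 N (compression)
  Rx@0 = +1390.6400 N
  Ry@0 = +1830.0189 N
  Ry@2 = -421.7089 N

-228.493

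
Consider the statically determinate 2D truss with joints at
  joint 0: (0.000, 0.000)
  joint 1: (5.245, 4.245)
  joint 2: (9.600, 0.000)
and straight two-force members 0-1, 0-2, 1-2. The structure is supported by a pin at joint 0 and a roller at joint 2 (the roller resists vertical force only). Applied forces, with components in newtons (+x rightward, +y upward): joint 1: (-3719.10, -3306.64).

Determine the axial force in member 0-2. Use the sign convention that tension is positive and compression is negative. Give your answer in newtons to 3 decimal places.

166.256

N=3 nodes, M=3 members, R=3 reactions → 2N=6, M+R=6
member 0 (0-1): L=6.7476, (cx,cy)=(0.7773,0.6291)
member 1 (0-2): L=9.6000, (cx,cy)=(1.0000,0.0000)
member 2 (1-2): L=6.0816, (cx,cy)=(0.7161,-0.6980)
solve A·x = −loads:
  F[0-1] = -4998.4394 N (compression)
  F[0-2] = +166.2564 N (tension)
  F[1-2] = -232.1716 N (compression)
  Rx@0 = +3719.1000 N
  Ry@0 = +3144.5830 N
  Ry@2 = +162.0570 N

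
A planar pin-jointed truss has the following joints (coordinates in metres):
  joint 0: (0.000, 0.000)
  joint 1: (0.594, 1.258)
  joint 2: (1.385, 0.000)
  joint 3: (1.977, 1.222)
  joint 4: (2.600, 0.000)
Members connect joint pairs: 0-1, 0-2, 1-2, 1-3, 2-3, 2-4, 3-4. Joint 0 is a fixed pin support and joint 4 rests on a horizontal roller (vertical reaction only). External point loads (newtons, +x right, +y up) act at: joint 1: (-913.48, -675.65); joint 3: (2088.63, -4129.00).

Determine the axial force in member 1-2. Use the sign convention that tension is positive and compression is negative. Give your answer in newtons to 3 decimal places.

N=5 nodes, M=7 members, R=3 reactions → 2N=10, M+R=10
member 0 (0-1): L=1.3912, (cx,cy)=(0.4270,0.9043)
member 1 (0-2): L=1.3850, (cx,cy)=(1.0000,0.0000)
member 2 (1-2): L=1.4860, (cx,cy)=(0.5323,-0.8466)
member 3 (1-3): L=1.3835, (cx,cy)=(0.9997,-0.0260)
member 4 (2-3): L=1.3578, (cx,cy)=(0.4360,0.9000)
member 5 (2-4): L=1.2150, (cx,cy)=(1.0000,0.0000)
member 6 (3-4): L=1.3716, (cx,cy)=(0.4542,-0.8909)
solve A·x = −loads:
  F[0-1] = -1073.7898 N (compression)
  F[0-2] = +1633.6300 N (tension)
  F[1-2] = +340.4525 N (tension)
  F[1-3] = +273.8714 N (tension)
  F[2-3] = -320.2530 N (compression)
  F[2-4] = +1954.4766 N (tension)
  F[3-4] = -4303.1304 N (compression)
  Rx@0 = -1175.1500 N
  Ry@0 = +970.9896 N
  Ry@4 = +3833.6604 N

340.453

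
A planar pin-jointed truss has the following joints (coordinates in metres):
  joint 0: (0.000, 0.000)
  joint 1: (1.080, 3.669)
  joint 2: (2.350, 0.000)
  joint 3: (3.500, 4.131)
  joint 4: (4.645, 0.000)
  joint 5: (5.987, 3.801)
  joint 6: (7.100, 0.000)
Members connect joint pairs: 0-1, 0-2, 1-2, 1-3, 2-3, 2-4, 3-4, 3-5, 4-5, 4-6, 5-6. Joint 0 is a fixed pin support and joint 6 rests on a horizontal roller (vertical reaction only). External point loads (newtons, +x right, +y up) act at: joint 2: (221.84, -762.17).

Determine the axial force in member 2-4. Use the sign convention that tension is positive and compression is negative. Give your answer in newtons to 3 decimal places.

N=7 nodes, M=11 members, R=3 reactions → 2N=14, M+R=14
member 0 (0-1): L=3.8247, (cx,cy)=(0.2824,0.9593)
member 1 (0-2): L=2.3500, (cx,cy)=(1.0000,0.0000)
member 2 (1-2): L=3.8826, (cx,cy)=(0.3271,-0.9450)
member 3 (1-3): L=2.4637, (cx,cy)=(0.9823,0.1875)
member 4 (2-3): L=4.2881, (cx,cy)=(0.2682,0.9634)
member 5 (2-4): L=2.2950, (cx,cy)=(1.0000,0.0000)
member 6 (3-4): L=4.2867, (cx,cy)=(0.2671,-0.9637)
member 7 (3-5): L=2.5088, (cx,cy)=(0.9913,-0.1315)
member 8 (4-5): L=4.0310, (cx,cy)=(0.3329,0.9430)
member 9 (4-6): L=2.4550, (cx,cy)=(1.0000,0.0000)
member 10 (5-6): L=3.9606, (cx,cy)=(0.2810,-0.9597)
solve A·x = −loads:
  F[0-1] = -531.5343 N (compression)
  F[0-2] = +371.9339 N (tension)
  F[1-2] = +477.6961 N (tension)
  F[1-3] = -311.8818 N (compression)
  F[2-3] = +322.5689 N (tension)
  F[2-4] = +219.8410 N (tension)
  F[3-4] = -240.3475 N (compression)
  F[3-5] = -157.0078 N (compression)
  F[4-5] = +245.6273 N (tension)
  F[4-6] = +73.8684 N (tension)
  F[5-6] = -262.8601 N (compression)
  Rx@0 = -221.8400 N
  Ry@0 = +509.9025 N
  Ry@6 = +252.2675 N

219.841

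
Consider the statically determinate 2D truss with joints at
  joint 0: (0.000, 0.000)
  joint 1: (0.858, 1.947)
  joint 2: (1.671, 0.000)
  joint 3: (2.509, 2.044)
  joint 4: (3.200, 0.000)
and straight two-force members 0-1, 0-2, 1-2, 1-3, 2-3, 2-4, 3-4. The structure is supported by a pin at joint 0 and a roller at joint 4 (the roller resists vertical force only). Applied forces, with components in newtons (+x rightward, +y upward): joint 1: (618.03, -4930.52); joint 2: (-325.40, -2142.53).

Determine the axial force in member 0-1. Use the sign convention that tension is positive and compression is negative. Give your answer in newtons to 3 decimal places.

N=5 nodes, M=7 members, R=3 reactions → 2N=10, M+R=10
member 0 (0-1): L=2.1277, (cx,cy)=(0.4033,0.9151)
member 1 (0-2): L=1.6710, (cx,cy)=(1.0000,0.0000)
member 2 (1-2): L=2.1099, (cx,cy)=(0.3853,-0.9228)
member 3 (1-3): L=1.6538, (cx,cy)=(0.9983,0.0587)
member 4 (2-3): L=2.2091, (cx,cy)=(0.3793,0.9253)
member 5 (2-4): L=1.5290, (cx,cy)=(1.0000,0.0000)
member 6 (3-4): L=2.1576, (cx,cy)=(0.3203,-0.9473)
solve A·x = −loads:
  F[0-1] = -4651.1677 N (compression)
  F[0-2] = +2168.2521 N (tension)
  F[1-2] = -868.1938 N (compression)
  F[1-3] = -2162.8412 N (compression)
  F[2-3] = +3181.4726 N (tension)
  F[2-4] = +952.2652 N (tension)
  F[3-4] = -2973.4398 N (compression)
  Rx@0 = -292.6300 N
  Ry@0 = +4256.2193 N
  Ry@4 = +2816.8307 N

-4651.168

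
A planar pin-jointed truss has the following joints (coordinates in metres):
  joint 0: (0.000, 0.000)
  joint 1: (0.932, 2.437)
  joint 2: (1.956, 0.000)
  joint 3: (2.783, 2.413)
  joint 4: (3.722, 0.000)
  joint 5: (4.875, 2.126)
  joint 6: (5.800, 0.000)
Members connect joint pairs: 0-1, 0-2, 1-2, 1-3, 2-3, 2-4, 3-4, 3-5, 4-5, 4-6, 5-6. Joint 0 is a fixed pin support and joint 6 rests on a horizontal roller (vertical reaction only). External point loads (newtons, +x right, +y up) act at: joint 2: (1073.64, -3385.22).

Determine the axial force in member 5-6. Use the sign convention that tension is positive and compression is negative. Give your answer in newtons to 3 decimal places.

N=7 nodes, M=11 members, R=3 reactions → 2N=14, M+R=14
member 0 (0-1): L=2.6091, (cx,cy)=(0.3572,0.9340)
member 1 (0-2): L=1.9560, (cx,cy)=(1.0000,0.0000)
member 2 (1-2): L=2.6434, (cx,cy)=(0.3874,-0.9219)
member 3 (1-3): L=1.8512, (cx,cy)=(0.9999,-0.0130)
member 4 (2-3): L=2.5508, (cx,cy)=(0.3242,0.9460)
member 5 (2-4): L=1.7660, (cx,cy)=(1.0000,0.0000)
member 6 (3-4): L=2.5893, (cx,cy)=(0.3627,-0.9319)
member 7 (3-5): L=2.1116, (cx,cy)=(0.9907,-0.1359)
member 8 (4-5): L=2.4185, (cx,cy)=(0.4767,0.8790)
member 9 (4-6): L=2.0780, (cx,cy)=(1.0000,0.0000)
member 10 (5-6): L=2.3185, (cx,cy)=(0.3990,-0.9170)
solve A·x = −loads:
  F[0-1] = -2402.0583 N (compression)
  F[0-2] = +1931.6704 N (tension)
  F[1-2] = +2459.0640 N (tension)
  F[1-3] = -1810.7758 N (compression)
  F[2-3] = +1182.0074 N (tension)
  F[2-4] = +1427.4002 N (tension)
  F[3-4] = -1072.1391 N (compression)
  F[3-5] = -1048.3156 N (compression)
  F[4-5] = +1136.6328 N (tension)
  F[4-6] = +496.7138 N (tension)
  F[5-6] = -1245.0132 N (compression)
  Rx@0 = -1073.6400 N
  Ry@0 = +2243.5837 N
  Ry@6 = +1141.6363 N

-1245.013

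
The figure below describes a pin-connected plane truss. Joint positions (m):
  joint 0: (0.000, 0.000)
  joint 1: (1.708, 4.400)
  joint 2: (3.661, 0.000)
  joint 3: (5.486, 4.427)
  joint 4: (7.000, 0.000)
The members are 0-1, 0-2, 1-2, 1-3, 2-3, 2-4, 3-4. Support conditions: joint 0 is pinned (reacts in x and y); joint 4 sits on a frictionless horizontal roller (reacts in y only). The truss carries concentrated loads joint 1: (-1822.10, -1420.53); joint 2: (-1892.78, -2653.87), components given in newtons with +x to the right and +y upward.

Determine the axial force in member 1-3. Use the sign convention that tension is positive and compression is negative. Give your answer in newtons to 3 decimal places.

N=5 nodes, M=7 members, R=3 reactions → 2N=10, M+R=10
member 0 (0-1): L=4.7199, (cx,cy)=(0.3619,0.9322)
member 1 (0-2): L=3.6610, (cx,cy)=(1.0000,0.0000)
member 2 (1-2): L=4.8140, (cx,cy)=(0.4057,-0.9140)
member 3 (1-3): L=3.7781, (cx,cy)=(1.0000,0.0071)
member 4 (2-3): L=4.7884, (cx,cy)=(0.3811,0.9245)
member 5 (2-4): L=3.3390, (cx,cy)=(1.0000,0.0000)
member 6 (3-4): L=4.6787, (cx,cy)=(0.3236,-0.9462)
solve A·x = −loads:
  F[0-1] = -3738.5058 N (compression)
  F[0-2] = -2362.0133 N (compression)
  F[1-2] = +2255.3632 N (tension)
  F[1-3] = -445.7679 N (compression)
  F[2-3] = +640.8163 N (tension)
  F[2-4] = +201.5235 N (tension)
  F[3-4] = -622.7704 N (compression)
  Rx@0 = +3714.8800 N
  Ry@0 = +3485.1367 N
  Ry@4 = +589.2633 N

-445.768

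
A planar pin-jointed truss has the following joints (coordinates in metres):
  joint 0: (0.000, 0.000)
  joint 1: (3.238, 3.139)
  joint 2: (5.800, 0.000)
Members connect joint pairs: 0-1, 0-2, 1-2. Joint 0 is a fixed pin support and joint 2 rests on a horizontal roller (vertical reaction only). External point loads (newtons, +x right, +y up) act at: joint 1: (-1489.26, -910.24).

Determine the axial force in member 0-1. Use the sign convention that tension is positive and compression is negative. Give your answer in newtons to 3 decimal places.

N=3 nodes, M=3 members, R=3 reactions → 2N=6, M+R=6
member 0 (0-1): L=4.5098, (cx,cy)=(0.7180,0.6960)
member 1 (0-2): L=5.8000, (cx,cy)=(1.0000,0.0000)
member 2 (1-2): L=4.0518, (cx,cy)=(0.6323,-0.7747)
solve A·x = −loads:
  F[0-1] = -1735.6235 N (compression)
  F[0-2] = -243.0862 N (compression)
  F[1-2] = +384.4415 N (tension)
  Rx@0 = +1489.2600 N
  Ry@0 = +1208.0728 N
  Ry@2 = -297.8328 N

-1735.624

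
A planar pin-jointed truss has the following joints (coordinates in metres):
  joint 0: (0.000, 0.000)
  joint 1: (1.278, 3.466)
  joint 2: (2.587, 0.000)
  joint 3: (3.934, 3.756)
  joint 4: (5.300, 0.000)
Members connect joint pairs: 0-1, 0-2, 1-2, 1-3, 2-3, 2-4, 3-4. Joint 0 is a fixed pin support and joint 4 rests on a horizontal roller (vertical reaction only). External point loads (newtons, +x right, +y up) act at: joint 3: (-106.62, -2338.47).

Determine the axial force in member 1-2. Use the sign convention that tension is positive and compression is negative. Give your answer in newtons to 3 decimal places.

N=5 nodes, M=7 members, R=3 reactions → 2N=10, M+R=10
member 0 (0-1): L=3.6941, (cx,cy)=(0.3460,0.9383)
member 1 (0-2): L=2.5870, (cx,cy)=(1.0000,0.0000)
member 2 (1-2): L=3.7049, (cx,cy)=(0.3533,-0.9355)
member 3 (1-3): L=2.6718, (cx,cy)=(0.9941,0.1085)
member 4 (2-3): L=3.9902, (cx,cy)=(0.3376,0.9413)
member 5 (2-4): L=2.7130, (cx,cy)=(1.0000,0.0000)
member 6 (3-4): L=3.9967, (cx,cy)=(0.3418,-0.9398)
solve A·x = −loads:
  F[0-1] = -722.9059 N (compression)
  F[0-2] = +143.4738 N (tension)
  F[1-2] = +668.2800 N (tension)
  F[1-3] = -489.0943 N (compression)
  F[2-3] = -664.1672 N (compression)
  F[2-4] = +603.7906 N (tension)
  F[3-4] = -1766.5892 N (compression)
  Rx@0 = +106.6200 N
  Ry@0 = +678.2669 N
  Ry@4 = +1660.2031 N

668.280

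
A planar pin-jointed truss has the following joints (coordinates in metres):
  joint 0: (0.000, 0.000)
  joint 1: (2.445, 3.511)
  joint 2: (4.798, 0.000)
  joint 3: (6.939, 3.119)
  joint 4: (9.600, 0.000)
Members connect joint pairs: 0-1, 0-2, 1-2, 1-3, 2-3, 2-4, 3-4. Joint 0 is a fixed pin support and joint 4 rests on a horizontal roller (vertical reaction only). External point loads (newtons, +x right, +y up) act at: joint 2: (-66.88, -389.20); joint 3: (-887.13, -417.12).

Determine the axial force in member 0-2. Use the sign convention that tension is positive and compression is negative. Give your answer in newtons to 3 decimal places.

-537.207

N=5 nodes, M=7 members, R=3 reactions → 2N=10, M+R=10
member 0 (0-1): L=4.2785, (cx,cy)=(0.5715,0.8206)
member 1 (0-2): L=4.7980, (cx,cy)=(1.0000,0.0000)
member 2 (1-2): L=4.2266, (cx,cy)=(0.5567,-0.8307)
member 3 (1-3): L=4.5111, (cx,cy)=(0.9962,-0.0869)
member 4 (2-3): L=3.7831, (cx,cy)=(0.5659,0.8245)
member 5 (2-4): L=4.8020, (cx,cy)=(1.0000,0.0000)
member 6 (3-4): L=4.0999, (cx,cy)=(0.6490,-0.7608)
solve A·x = −loads:
  F[0-1] = -729.3552 N (compression)
  F[0-2] = -537.2065 N (compression)
  F[1-2] = +811.7257 N (tension)
  F[1-3] = -872.0050 N (compression)
  F[2-3] = -345.8078 N (compression)
  F[2-4] = +177.2808 N (tension)
  F[3-4] = -273.1422 N (compression)
  Rx@0 = +954.0100 N
  Ry@0 = +598.5264 N
  Ry@4 = +207.7936 N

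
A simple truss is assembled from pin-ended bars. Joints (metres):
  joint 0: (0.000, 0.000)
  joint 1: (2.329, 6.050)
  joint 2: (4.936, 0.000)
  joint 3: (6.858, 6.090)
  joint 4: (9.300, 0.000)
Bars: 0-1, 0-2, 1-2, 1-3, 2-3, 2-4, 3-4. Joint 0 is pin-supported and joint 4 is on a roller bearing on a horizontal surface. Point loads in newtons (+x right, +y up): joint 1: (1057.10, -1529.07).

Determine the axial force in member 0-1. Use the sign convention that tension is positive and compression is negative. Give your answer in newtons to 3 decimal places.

-491.259

N=5 nodes, M=7 members, R=3 reactions → 2N=10, M+R=10
member 0 (0-1): L=6.4828, (cx,cy)=(0.3593,0.9332)
member 1 (0-2): L=4.9360, (cx,cy)=(1.0000,0.0000)
member 2 (1-2): L=6.5878, (cx,cy)=(0.3957,-0.9184)
member 3 (1-3): L=4.5292, (cx,cy)=(1.0000,0.0088)
member 4 (2-3): L=6.3861, (cx,cy)=(0.3010,0.9536)
member 5 (2-4): L=4.3640, (cx,cy)=(1.0000,0.0000)
member 6 (3-4): L=6.5614, (cx,cy)=(0.3722,-0.9282)
solve A·x = −loads:
  F[0-1] = -491.2588 N (compression)
  F[0-2] = +1233.5887 N (tension)
  F[1-2] = -1173.1741 N (compression)
  F[1-3] = -769.3559 N (compression)
  F[2-3] = +1129.7860 N (tension)
  F[2-4] = +429.2982 N (tension)
  F[3-4] = -1153.4728 N (compression)
  Rx@0 = -1057.1000 N
  Ry@0 = +458.4615 N
  Ry@4 = +1070.6085 N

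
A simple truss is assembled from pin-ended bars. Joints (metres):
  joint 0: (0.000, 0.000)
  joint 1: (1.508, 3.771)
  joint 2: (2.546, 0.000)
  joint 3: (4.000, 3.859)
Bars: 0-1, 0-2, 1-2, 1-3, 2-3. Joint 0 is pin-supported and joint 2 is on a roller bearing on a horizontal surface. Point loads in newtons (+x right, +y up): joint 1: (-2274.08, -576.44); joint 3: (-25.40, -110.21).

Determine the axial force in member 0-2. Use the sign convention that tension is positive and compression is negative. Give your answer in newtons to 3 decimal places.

-868.332

N=4 nodes, M=5 members, R=3 reactions → 2N=8, M+R=8
member 0 (0-1): L=4.0613, (cx,cy)=(0.3713,0.9285)
member 1 (0-2): L=2.5460, (cx,cy)=(1.0000,0.0000)
member 2 (1-2): L=3.9113, (cx,cy)=(0.2654,-0.9641)
member 3 (1-3): L=2.4936, (cx,cy)=(0.9994,0.0353)
member 4 (2-3): L=4.1238, (cx,cy)=(0.3526,0.9358)
solve A·x = −loads:
  F[0-1] = -3854.3653 N (compression)
  F[0-2] = -868.3319 N (compression)
  F[1-2] = +3114.6423 N (tension)
  F[1-3] = +16.3527 N (tension)
  F[2-3] = -118.3901 N (compression)
  Rx@0 = +2299.4800 N
  Ry@0 = +3578.8192 N
  Ry@2 = -2892.1692 N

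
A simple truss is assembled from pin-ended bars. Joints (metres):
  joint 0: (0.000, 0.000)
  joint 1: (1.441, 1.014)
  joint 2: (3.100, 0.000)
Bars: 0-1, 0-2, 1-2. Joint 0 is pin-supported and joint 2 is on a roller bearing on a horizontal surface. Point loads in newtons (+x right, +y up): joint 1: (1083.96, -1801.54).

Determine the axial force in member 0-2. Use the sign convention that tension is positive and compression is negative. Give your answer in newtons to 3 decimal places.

N=3 nodes, M=3 members, R=3 reactions → 2N=6, M+R=6
member 0 (0-1): L=1.7620, (cx,cy)=(0.8178,0.5755)
member 1 (0-2): L=3.1000, (cx,cy)=(1.0000,0.0000)
member 2 (1-2): L=1.9443, (cx,cy)=(0.8532,-0.5215)
solve A·x = −loads:
  F[0-1] = -1059.2120 N (compression)
  F[0-2] = +1950.2009 N (tension)
  F[1-2] = -2285.6318 N (compression)
  Rx@0 = -1083.9600 N
  Ry@0 = +609.5547 N
  Ry@2 = +1191.9853 N

1950.201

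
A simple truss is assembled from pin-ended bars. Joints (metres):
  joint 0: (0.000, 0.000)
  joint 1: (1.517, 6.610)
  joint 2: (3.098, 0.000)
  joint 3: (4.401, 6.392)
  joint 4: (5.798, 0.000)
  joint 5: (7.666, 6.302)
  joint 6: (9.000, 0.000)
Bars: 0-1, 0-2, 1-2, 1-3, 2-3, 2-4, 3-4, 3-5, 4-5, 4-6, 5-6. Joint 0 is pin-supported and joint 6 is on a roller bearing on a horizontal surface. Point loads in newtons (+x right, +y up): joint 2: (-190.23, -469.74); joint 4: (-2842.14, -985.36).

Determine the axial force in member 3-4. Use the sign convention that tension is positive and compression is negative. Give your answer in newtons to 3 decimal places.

204.659

N=7 nodes, M=11 members, R=3 reactions → 2N=14, M+R=14
member 0 (0-1): L=6.7818, (cx,cy)=(0.2237,0.9747)
member 1 (0-2): L=3.0980, (cx,cy)=(1.0000,0.0000)
member 2 (1-2): L=6.7964, (cx,cy)=(0.2326,-0.9726)
member 3 (1-3): L=2.8922, (cx,cy)=(0.9972,-0.0754)
member 4 (2-3): L=6.5235, (cx,cy)=(0.1997,0.9798)
member 5 (2-4): L=2.7000, (cx,cy)=(1.0000,0.0000)
member 6 (3-4): L=6.5429, (cx,cy)=(0.2135,-0.9769)
member 7 (3-5): L=3.2662, (cx,cy)=(0.9996,-0.0276)
member 8 (4-5): L=6.5730, (cx,cy)=(0.2842,0.9588)
member 9 (4-6): L=3.2020, (cx,cy)=(1.0000,0.0000)
member 10 (5-6): L=6.4416, (cx,cy)=(0.2071,-0.9783)
solve A·x = −loads:
  F[0-1] = -675.7365 N (compression)
  F[0-2] = -2881.2175 N (compression)
  F[1-2] = +701.6244 N (tension)
  F[1-3] = -315.2623 N (compression)
  F[2-3] = -217.0100 N (compression)
  F[2-4] = -2484.4288 N (compression)
  F[3-4] = +204.6586 N (tension)
  F[3-5] = -401.5613 N (compression)
  F[4-5] = +819.1986 N (tension)
  F[4-6] = +168.5992 N (tension)
  F[5-6] = -814.1347 N (compression)
  Rx@0 = +3032.3700 N
  Ry@0 = +658.6142 N
  Ry@6 = +796.4858 N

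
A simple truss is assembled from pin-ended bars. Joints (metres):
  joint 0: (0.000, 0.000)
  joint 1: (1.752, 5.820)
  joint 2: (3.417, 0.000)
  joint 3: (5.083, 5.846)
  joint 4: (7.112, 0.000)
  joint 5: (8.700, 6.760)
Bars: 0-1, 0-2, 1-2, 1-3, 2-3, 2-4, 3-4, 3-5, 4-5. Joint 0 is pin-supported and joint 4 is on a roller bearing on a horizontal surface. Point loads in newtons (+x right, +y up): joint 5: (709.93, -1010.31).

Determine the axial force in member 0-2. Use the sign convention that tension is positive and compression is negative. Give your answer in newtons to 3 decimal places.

438.888

N=6 nodes, M=9 members, R=3 reactions → 2N=12, M+R=12
member 0 (0-1): L=6.0780, (cx,cy)=(0.2883,0.9576)
member 1 (0-2): L=3.4170, (cx,cy)=(1.0000,0.0000)
member 2 (1-2): L=6.0535, (cx,cy)=(0.2750,-0.9614)
member 3 (1-3): L=3.3311, (cx,cy)=(1.0000,0.0078)
member 4 (2-3): L=6.0788, (cx,cy)=(0.2741,0.9617)
member 5 (2-4): L=3.6950, (cx,cy)=(1.0000,0.0000)
member 6 (3-4): L=6.1881, (cx,cy)=(0.3279,-0.9447)
member 7 (3-5): L=3.7307, (cx,cy)=(0.9695,0.2450)
member 8 (4-5): L=6.9440, (cx,cy)=(0.2287,0.9735)
solve A·x = −loads:
  F[0-1] = +940.2910 N (tension)
  F[0-2] = +438.8879 N (tension)
  F[1-2] = -932.2178 N (compression)
  F[1-3] = +527.4632 N (tension)
  F[2-3] = +931.9468 N (tension)
  F[2-4] = -72.9350 N (compression)
  F[3-4] = -683.7016 N (compression)
  F[3-5] = +1038.6971 N (tension)
  F[4-5] = -1299.2141 N (compression)
  Rx@0 = -709.9300 N
  Ry@0 = -900.3795 N
  Ry@4 = +1910.6895 N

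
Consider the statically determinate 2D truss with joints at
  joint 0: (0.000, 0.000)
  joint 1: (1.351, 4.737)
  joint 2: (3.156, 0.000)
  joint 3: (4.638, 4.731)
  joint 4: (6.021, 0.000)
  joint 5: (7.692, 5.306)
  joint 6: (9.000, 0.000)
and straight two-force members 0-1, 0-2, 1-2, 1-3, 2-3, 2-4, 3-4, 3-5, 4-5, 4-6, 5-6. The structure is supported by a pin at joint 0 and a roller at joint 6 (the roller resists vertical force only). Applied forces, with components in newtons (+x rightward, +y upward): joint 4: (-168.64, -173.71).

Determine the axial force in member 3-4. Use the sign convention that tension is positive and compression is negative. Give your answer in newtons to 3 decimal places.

46.299

N=7 nodes, M=11 members, R=3 reactions → 2N=14, M+R=14
member 0 (0-1): L=4.9259, (cx,cy)=(0.2743,0.9617)
member 1 (0-2): L=3.1560, (cx,cy)=(1.0000,0.0000)
member 2 (1-2): L=5.0692, (cx,cy)=(0.3561,-0.9345)
member 3 (1-3): L=3.2870, (cx,cy)=(1.0000,-0.0018)
member 4 (2-3): L=4.9577, (cx,cy)=(0.2989,0.9543)
member 5 (2-4): L=2.8650, (cx,cy)=(1.0000,0.0000)
member 6 (3-4): L=4.9290, (cx,cy)=(0.2806,-0.9598)
member 7 (3-5): L=3.1077, (cx,cy)=(0.9827,0.1850)
member 8 (4-5): L=5.5629, (cx,cy)=(0.3004,0.9538)
member 9 (4-6): L=2.9790, (cx,cy)=(1.0000,0.0000)
member 10 (5-6): L=5.4648, (cx,cy)=(0.2393,-0.9709)
solve A·x = −loads:
  F[0-1] = -59.7907 N (compression)
  F[0-2] = -152.2415 N (compression)
  F[1-2] = +61.6056 N (tension)
  F[1-3] = -38.3345 N (compression)
  F[2-3] = -60.3264 N (compression)
  F[2-4] = -112.2723 N (compression)
  F[3-4] = +46.2992 N (tension)
  F[3-5] = -70.5772 N (compression)
  F[4-5] = +135.5296 N (tension)
  F[4-6] = +28.6478 N (tension)
  F[5-6] = -119.6910 N (compression)
  Rx@0 = +168.6400 N
  Ry@0 = +57.4980 N
  Ry@6 = +116.2120 N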